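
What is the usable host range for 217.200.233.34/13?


Network: 217.200.0.0
Broadcast: 217.207.255.255
First usable = network + 1
Last usable = broadcast - 1
Range: 217.200.0.1 to 217.207.255.254


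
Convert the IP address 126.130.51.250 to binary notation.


126 = 01111110
130 = 10000010
51 = 00110011
250 = 11111010
Binary: 01111110.10000010.00110011.11111010


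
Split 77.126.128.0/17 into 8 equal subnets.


New prefix = 17 + 3 = 20
Each subnet has 4096 addresses
  77.126.128.0/20
  77.126.144.0/20
  77.126.160.0/20
  77.126.176.0/20
  77.126.192.0/20
  77.126.208.0/20
  77.126.224.0/20
  77.126.240.0/20
Subnets: 77.126.128.0/20, 77.126.144.0/20, 77.126.160.0/20, 77.126.176.0/20, 77.126.192.0/20, 77.126.208.0/20, 77.126.224.0/20, 77.126.240.0/20


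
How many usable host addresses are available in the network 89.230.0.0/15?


Host bits = 32 - 15 = 17
Total addresses = 2^17 = 131072
Usable = total - 2 (network and broadcast)
Usable hosts: 131070


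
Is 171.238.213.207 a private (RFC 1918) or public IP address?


RFC 1918 private ranges:
  10.0.0.0/8 (10.0.0.0 - 10.255.255.255)
  172.16.0.0/12 (172.16.0.0 - 172.31.255.255)
  192.168.0.0/16 (192.168.0.0 - 192.168.255.255)
Public (not in any RFC 1918 range)


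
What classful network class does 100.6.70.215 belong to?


First octet: 100
Binary: 01100100
0xxxxxxx -> Class A (1-126)
Class A, default mask 255.0.0.0 (/8)


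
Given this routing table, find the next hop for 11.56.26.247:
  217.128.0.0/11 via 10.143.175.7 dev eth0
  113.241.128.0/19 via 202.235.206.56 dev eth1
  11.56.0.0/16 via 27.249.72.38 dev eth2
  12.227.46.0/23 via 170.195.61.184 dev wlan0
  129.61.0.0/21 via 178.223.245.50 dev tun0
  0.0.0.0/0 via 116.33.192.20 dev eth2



Longest prefix match for 11.56.26.247:
  /11 217.128.0.0: no
  /19 113.241.128.0: no
  /16 11.56.0.0: MATCH
  /23 12.227.46.0: no
  /21 129.61.0.0: no
  /0 0.0.0.0: MATCH
Selected: next-hop 27.249.72.38 via eth2 (matched /16)


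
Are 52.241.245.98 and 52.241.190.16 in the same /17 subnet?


Mask: 255.255.128.0
52.241.245.98 AND mask = 52.241.128.0
52.241.190.16 AND mask = 52.241.128.0
Yes, same subnet (52.241.128.0)


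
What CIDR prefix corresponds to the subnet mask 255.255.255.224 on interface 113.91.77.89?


Binary: 11111111.11111111.11111111.11100000
Count leading 1s
Prefix: /27


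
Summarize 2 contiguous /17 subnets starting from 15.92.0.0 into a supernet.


Original prefix: /17
Number of subnets: 2 = 2^1
New prefix = 17 - 1 = 16
Supernet: 15.92.0.0/16


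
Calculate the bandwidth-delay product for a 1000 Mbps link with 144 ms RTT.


BDP = bandwidth * RTT
= 1000 Mbps * 144 ms
= 1000 * 1e6 * 144 / 1000 bits
= 144000000 bits
= 18000000 bytes
= 17578.125 KB
BDP = 144000000 bits (18000000 bytes)


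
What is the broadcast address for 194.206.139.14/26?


Network: 194.206.139.0/26
Host bits = 6
Set all host bits to 1:
Broadcast: 194.206.139.63


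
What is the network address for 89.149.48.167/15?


IP:   01011001.10010101.00110000.10100111
Mask: 11111111.11111110.00000000.00000000
AND operation:
Net:  01011001.10010100.00000000.00000000
Network: 89.148.0.0/15


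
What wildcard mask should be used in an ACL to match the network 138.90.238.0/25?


Subnet mask: 255.255.255.128
Wildcard = 255.255.255.255 - subnet mask
255 - 255 = 0
255 - 255 = 0
255 - 255 = 0
255 - 128 = 127
Wildcard: 0.0.0.127


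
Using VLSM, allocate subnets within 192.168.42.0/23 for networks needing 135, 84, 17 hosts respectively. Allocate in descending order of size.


135 hosts -> /24 (254 usable): 192.168.42.0/24
84 hosts -> /25 (126 usable): 192.168.43.0/25
17 hosts -> /27 (30 usable): 192.168.43.128/27
Allocation: 192.168.42.0/24 (135 hosts, 254 usable); 192.168.43.0/25 (84 hosts, 126 usable); 192.168.43.128/27 (17 hosts, 30 usable)


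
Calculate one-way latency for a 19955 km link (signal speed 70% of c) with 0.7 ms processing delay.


Speed = 0.7 * 3e5 km/s = 210000 km/s
Propagation delay = 19955 / 210000 = 0.095 s = 95.0238 ms
Processing delay = 0.7 ms
Total one-way latency = 95.7238 ms


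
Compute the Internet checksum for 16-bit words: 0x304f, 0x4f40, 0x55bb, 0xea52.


Sum all words (with carry folding):
+ 0x304f = 0x304f
+ 0x4f40 = 0x7f8f
+ 0x55bb = 0xd54a
+ 0xea52 = 0xbf9d
One's complement: ~0xbf9d
Checksum = 0x4062


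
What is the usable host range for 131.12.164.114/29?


Network: 131.12.164.112
Broadcast: 131.12.164.119
First usable = network + 1
Last usable = broadcast - 1
Range: 131.12.164.113 to 131.12.164.118


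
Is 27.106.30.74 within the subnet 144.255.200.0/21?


Subnet network: 144.255.200.0
Test IP AND mask: 27.106.24.0
No, 27.106.30.74 is not in 144.255.200.0/21


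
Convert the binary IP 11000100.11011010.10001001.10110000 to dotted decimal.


11000100 = 196
11011010 = 218
10001001 = 137
10110000 = 176
IP: 196.218.137.176


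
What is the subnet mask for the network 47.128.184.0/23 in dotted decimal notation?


/23 means 23 network bits, 9 host bits
Binary: 11111111111111111111111000000000
Mask: 255.255.254.0


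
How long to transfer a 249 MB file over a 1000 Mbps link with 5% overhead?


Effective throughput = 1000 * (1 - 5/100) = 950 Mbps
File size in Mb = 249 * 8 = 1992 Mb
Time = 1992 / 950
Time = 2.0968 seconds


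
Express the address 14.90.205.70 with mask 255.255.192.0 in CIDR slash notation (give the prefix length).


Binary: 11111111.11111111.11000000.00000000
Count leading 1s
Prefix: /18


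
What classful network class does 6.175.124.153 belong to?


First octet: 6
Binary: 00000110
0xxxxxxx -> Class A (1-126)
Class A, default mask 255.0.0.0 (/8)


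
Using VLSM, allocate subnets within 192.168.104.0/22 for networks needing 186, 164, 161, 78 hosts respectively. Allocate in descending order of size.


186 hosts -> /24 (254 usable): 192.168.104.0/24
164 hosts -> /24 (254 usable): 192.168.105.0/24
161 hosts -> /24 (254 usable): 192.168.106.0/24
78 hosts -> /25 (126 usable): 192.168.107.0/25
Allocation: 192.168.104.0/24 (186 hosts, 254 usable); 192.168.105.0/24 (164 hosts, 254 usable); 192.168.106.0/24 (161 hosts, 254 usable); 192.168.107.0/25 (78 hosts, 126 usable)


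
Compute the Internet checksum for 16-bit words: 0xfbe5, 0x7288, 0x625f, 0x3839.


Sum all words (with carry folding):
+ 0xfbe5 = 0xfbe5
+ 0x7288 = 0x6e6e
+ 0x625f = 0xd0cd
+ 0x3839 = 0x0907
One's complement: ~0x0907
Checksum = 0xf6f8


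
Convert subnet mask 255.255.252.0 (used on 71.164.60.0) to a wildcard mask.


Subnet mask: 255.255.252.0
Wildcard = 255.255.255.255 - subnet mask
255 - 255 = 0
255 - 255 = 0
255 - 252 = 3
255 - 0 = 255
Wildcard: 0.0.3.255


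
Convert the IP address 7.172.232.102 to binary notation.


7 = 00000111
172 = 10101100
232 = 11101000
102 = 01100110
Binary: 00000111.10101100.11101000.01100110


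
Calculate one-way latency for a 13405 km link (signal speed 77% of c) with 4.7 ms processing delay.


Speed = 0.77 * 3e5 km/s = 231000 km/s
Propagation delay = 13405 / 231000 = 0.058 s = 58.0303 ms
Processing delay = 4.7 ms
Total one-way latency = 62.7303 ms


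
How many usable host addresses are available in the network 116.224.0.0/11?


Host bits = 32 - 11 = 21
Total addresses = 2^21 = 2097152
Usable = total - 2 (network and broadcast)
Usable hosts: 2097150


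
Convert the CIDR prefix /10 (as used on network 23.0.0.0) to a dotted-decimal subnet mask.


/10 means 10 network bits, 22 host bits
Binary: 11111111110000000000000000000000
Mask: 255.192.0.0


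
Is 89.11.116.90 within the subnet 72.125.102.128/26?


Subnet network: 72.125.102.128
Test IP AND mask: 89.11.116.64
No, 89.11.116.90 is not in 72.125.102.128/26


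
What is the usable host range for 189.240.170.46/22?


Network: 189.240.168.0
Broadcast: 189.240.171.255
First usable = network + 1
Last usable = broadcast - 1
Range: 189.240.168.1 to 189.240.171.254


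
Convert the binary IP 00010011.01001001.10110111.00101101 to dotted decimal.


00010011 = 19
01001001 = 73
10110111 = 183
00101101 = 45
IP: 19.73.183.45


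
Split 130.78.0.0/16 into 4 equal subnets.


New prefix = 16 + 2 = 18
Each subnet has 16384 addresses
  130.78.0.0/18
  130.78.64.0/18
  130.78.128.0/18
  130.78.192.0/18
Subnets: 130.78.0.0/18, 130.78.64.0/18, 130.78.128.0/18, 130.78.192.0/18


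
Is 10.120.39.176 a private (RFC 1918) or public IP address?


RFC 1918 private ranges:
  10.0.0.0/8 (10.0.0.0 - 10.255.255.255)
  172.16.0.0/12 (172.16.0.0 - 172.31.255.255)
  192.168.0.0/16 (192.168.0.0 - 192.168.255.255)
Private (in 10.0.0.0/8)


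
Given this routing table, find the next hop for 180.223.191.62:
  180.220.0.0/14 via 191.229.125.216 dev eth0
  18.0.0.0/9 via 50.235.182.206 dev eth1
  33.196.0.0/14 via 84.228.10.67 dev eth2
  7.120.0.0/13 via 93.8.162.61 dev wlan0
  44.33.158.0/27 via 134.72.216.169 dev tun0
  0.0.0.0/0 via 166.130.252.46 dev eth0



Longest prefix match for 180.223.191.62:
  /14 180.220.0.0: MATCH
  /9 18.0.0.0: no
  /14 33.196.0.0: no
  /13 7.120.0.0: no
  /27 44.33.158.0: no
  /0 0.0.0.0: MATCH
Selected: next-hop 191.229.125.216 via eth0 (matched /14)


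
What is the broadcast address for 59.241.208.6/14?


Network: 59.240.0.0/14
Host bits = 18
Set all host bits to 1:
Broadcast: 59.243.255.255


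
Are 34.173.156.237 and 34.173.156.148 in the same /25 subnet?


Mask: 255.255.255.128
34.173.156.237 AND mask = 34.173.156.128
34.173.156.148 AND mask = 34.173.156.128
Yes, same subnet (34.173.156.128)


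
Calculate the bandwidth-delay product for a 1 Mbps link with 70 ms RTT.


BDP = bandwidth * RTT
= 1 Mbps * 70 ms
= 1 * 1e6 * 70 / 1000 bits
= 70000 bits
= 8750 bytes
= 8.5449 KB
BDP = 70000 bits (8750 bytes)


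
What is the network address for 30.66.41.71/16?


IP:   00011110.01000010.00101001.01000111
Mask: 11111111.11111111.00000000.00000000
AND operation:
Net:  00011110.01000010.00000000.00000000
Network: 30.66.0.0/16


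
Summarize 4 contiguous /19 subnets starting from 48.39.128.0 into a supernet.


Original prefix: /19
Number of subnets: 4 = 2^2
New prefix = 19 - 2 = 17
Supernet: 48.39.128.0/17


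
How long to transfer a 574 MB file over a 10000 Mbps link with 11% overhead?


Effective throughput = 10000 * (1 - 11/100) = 8900 Mbps
File size in Mb = 574 * 8 = 4592 Mb
Time = 4592 / 8900
Time = 0.516 seconds


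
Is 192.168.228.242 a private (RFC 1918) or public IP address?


RFC 1918 private ranges:
  10.0.0.0/8 (10.0.0.0 - 10.255.255.255)
  172.16.0.0/12 (172.16.0.0 - 172.31.255.255)
  192.168.0.0/16 (192.168.0.0 - 192.168.255.255)
Private (in 192.168.0.0/16)


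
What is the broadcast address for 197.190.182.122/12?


Network: 197.176.0.0/12
Host bits = 20
Set all host bits to 1:
Broadcast: 197.191.255.255


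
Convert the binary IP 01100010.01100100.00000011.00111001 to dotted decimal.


01100010 = 98
01100100 = 100
00000011 = 3
00111001 = 57
IP: 98.100.3.57


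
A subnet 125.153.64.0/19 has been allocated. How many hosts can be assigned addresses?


Host bits = 32 - 19 = 13
Total addresses = 2^13 = 8192
Usable = total - 2 (network and broadcast)
Usable hosts: 8190


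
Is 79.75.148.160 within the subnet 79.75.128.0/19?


Subnet network: 79.75.128.0
Test IP AND mask: 79.75.128.0
Yes, 79.75.148.160 is in 79.75.128.0/19


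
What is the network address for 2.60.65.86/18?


IP:   00000010.00111100.01000001.01010110
Mask: 11111111.11111111.11000000.00000000
AND operation:
Net:  00000010.00111100.01000000.00000000
Network: 2.60.64.0/18


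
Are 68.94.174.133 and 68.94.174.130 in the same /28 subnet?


Mask: 255.255.255.240
68.94.174.133 AND mask = 68.94.174.128
68.94.174.130 AND mask = 68.94.174.128
Yes, same subnet (68.94.174.128)


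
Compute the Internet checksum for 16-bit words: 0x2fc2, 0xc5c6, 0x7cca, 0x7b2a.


Sum all words (with carry folding):
+ 0x2fc2 = 0x2fc2
+ 0xc5c6 = 0xf588
+ 0x7cca = 0x7253
+ 0x7b2a = 0xed7d
One's complement: ~0xed7d
Checksum = 0x1282


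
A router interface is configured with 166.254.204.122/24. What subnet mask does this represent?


/24 means 24 network bits, 8 host bits
Binary: 11111111111111111111111100000000
Mask: 255.255.255.0


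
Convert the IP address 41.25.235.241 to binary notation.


41 = 00101001
25 = 00011001
235 = 11101011
241 = 11110001
Binary: 00101001.00011001.11101011.11110001


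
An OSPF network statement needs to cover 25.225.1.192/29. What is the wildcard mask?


Subnet mask: 255.255.255.248
Wildcard = 255.255.255.255 - subnet mask
255 - 255 = 0
255 - 255 = 0
255 - 255 = 0
255 - 248 = 7
Wildcard: 0.0.0.7


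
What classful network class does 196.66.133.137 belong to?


First octet: 196
Binary: 11000100
110xxxxx -> Class C (192-223)
Class C, default mask 255.255.255.0 (/24)


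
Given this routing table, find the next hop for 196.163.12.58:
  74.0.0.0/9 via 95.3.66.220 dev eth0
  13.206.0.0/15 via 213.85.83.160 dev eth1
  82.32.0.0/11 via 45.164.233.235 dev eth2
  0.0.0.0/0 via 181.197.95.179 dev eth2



Longest prefix match for 196.163.12.58:
  /9 74.0.0.0: no
  /15 13.206.0.0: no
  /11 82.32.0.0: no
  /0 0.0.0.0: MATCH
Selected: next-hop 181.197.95.179 via eth2 (matched /0)


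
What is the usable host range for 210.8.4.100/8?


Network: 210.0.0.0
Broadcast: 210.255.255.255
First usable = network + 1
Last usable = broadcast - 1
Range: 210.0.0.1 to 210.255.255.254


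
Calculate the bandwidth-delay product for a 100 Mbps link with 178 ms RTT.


BDP = bandwidth * RTT
= 100 Mbps * 178 ms
= 100 * 1e6 * 178 / 1000 bits
= 17800000 bits
= 2225000 bytes
= 2172.8516 KB
BDP = 17800000 bits (2225000 bytes)


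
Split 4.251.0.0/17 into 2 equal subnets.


New prefix = 17 + 1 = 18
Each subnet has 16384 addresses
  4.251.0.0/18
  4.251.64.0/18
Subnets: 4.251.0.0/18, 4.251.64.0/18


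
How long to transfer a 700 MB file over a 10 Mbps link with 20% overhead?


Effective throughput = 10 * (1 - 20/100) = 8 Mbps
File size in Mb = 700 * 8 = 5600 Mb
Time = 5600 / 8
Time = 700 seconds


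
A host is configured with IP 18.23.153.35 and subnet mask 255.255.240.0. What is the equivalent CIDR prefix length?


Binary: 11111111.11111111.11110000.00000000
Count leading 1s
Prefix: /20


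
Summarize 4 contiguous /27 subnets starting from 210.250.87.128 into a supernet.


Original prefix: /27
Number of subnets: 4 = 2^2
New prefix = 27 - 2 = 25
Supernet: 210.250.87.128/25


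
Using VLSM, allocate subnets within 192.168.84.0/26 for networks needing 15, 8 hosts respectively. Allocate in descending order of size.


15 hosts -> /27 (30 usable): 192.168.84.0/27
8 hosts -> /28 (14 usable): 192.168.84.32/28
Allocation: 192.168.84.0/27 (15 hosts, 30 usable); 192.168.84.32/28 (8 hosts, 14 usable)


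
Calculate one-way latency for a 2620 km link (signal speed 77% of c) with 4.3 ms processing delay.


Speed = 0.77 * 3e5 km/s = 231000 km/s
Propagation delay = 2620 / 231000 = 0.0113 s = 11.342 ms
Processing delay = 4.3 ms
Total one-way latency = 15.642 ms


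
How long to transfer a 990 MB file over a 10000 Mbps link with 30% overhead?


Effective throughput = 10000 * (1 - 30/100) = 7000 Mbps
File size in Mb = 990 * 8 = 7920 Mb
Time = 7920 / 7000
Time = 1.1314 seconds


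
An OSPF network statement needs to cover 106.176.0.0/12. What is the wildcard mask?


Subnet mask: 255.240.0.0
Wildcard = 255.255.255.255 - subnet mask
255 - 255 = 0
255 - 240 = 15
255 - 0 = 255
255 - 0 = 255
Wildcard: 0.15.255.255


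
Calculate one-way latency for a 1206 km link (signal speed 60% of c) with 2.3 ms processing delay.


Speed = 0.6 * 3e5 km/s = 180000 km/s
Propagation delay = 1206 / 180000 = 0.0067 s = 6.7 ms
Processing delay = 2.3 ms
Total one-way latency = 9 ms


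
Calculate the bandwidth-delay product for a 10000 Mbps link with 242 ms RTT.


BDP = bandwidth * RTT
= 10000 Mbps * 242 ms
= 10000 * 1e6 * 242 / 1000 bits
= 2420000000 bits
= 302500000 bytes
= 295410.1562 KB
BDP = 2420000000 bits (302500000 bytes)


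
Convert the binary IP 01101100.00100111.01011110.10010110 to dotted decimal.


01101100 = 108
00100111 = 39
01011110 = 94
10010110 = 150
IP: 108.39.94.150


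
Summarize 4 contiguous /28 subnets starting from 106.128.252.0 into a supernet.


Original prefix: /28
Number of subnets: 4 = 2^2
New prefix = 28 - 2 = 26
Supernet: 106.128.252.0/26


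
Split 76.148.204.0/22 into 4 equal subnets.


New prefix = 22 + 2 = 24
Each subnet has 256 addresses
  76.148.204.0/24
  76.148.205.0/24
  76.148.206.0/24
  76.148.207.0/24
Subnets: 76.148.204.0/24, 76.148.205.0/24, 76.148.206.0/24, 76.148.207.0/24


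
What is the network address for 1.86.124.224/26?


IP:   00000001.01010110.01111100.11100000
Mask: 11111111.11111111.11111111.11000000
AND operation:
Net:  00000001.01010110.01111100.11000000
Network: 1.86.124.192/26


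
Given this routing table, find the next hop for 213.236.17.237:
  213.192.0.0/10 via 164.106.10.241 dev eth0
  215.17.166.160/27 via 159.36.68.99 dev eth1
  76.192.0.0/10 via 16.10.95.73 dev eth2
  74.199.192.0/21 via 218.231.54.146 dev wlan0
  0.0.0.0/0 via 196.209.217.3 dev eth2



Longest prefix match for 213.236.17.237:
  /10 213.192.0.0: MATCH
  /27 215.17.166.160: no
  /10 76.192.0.0: no
  /21 74.199.192.0: no
  /0 0.0.0.0: MATCH
Selected: next-hop 164.106.10.241 via eth0 (matched /10)


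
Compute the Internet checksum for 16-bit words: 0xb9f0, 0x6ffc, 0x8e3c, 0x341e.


Sum all words (with carry folding):
+ 0xb9f0 = 0xb9f0
+ 0x6ffc = 0x29ed
+ 0x8e3c = 0xb829
+ 0x341e = 0xec47
One's complement: ~0xec47
Checksum = 0x13b8


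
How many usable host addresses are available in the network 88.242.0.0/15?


Host bits = 32 - 15 = 17
Total addresses = 2^17 = 131072
Usable = total - 2 (network and broadcast)
Usable hosts: 131070


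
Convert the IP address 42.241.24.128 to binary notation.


42 = 00101010
241 = 11110001
24 = 00011000
128 = 10000000
Binary: 00101010.11110001.00011000.10000000


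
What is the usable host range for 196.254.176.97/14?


Network: 196.252.0.0
Broadcast: 196.255.255.255
First usable = network + 1
Last usable = broadcast - 1
Range: 196.252.0.1 to 196.255.255.254


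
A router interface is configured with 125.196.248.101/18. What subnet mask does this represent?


/18 means 18 network bits, 14 host bits
Binary: 11111111111111111100000000000000
Mask: 255.255.192.0


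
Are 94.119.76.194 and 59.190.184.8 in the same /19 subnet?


Mask: 255.255.224.0
94.119.76.194 AND mask = 94.119.64.0
59.190.184.8 AND mask = 59.190.160.0
No, different subnets (94.119.64.0 vs 59.190.160.0)


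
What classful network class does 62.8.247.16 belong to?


First octet: 62
Binary: 00111110
0xxxxxxx -> Class A (1-126)
Class A, default mask 255.0.0.0 (/8)


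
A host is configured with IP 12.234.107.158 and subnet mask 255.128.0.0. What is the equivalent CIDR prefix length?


Binary: 11111111.10000000.00000000.00000000
Count leading 1s
Prefix: /9


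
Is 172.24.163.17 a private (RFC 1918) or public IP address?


RFC 1918 private ranges:
  10.0.0.0/8 (10.0.0.0 - 10.255.255.255)
  172.16.0.0/12 (172.16.0.0 - 172.31.255.255)
  192.168.0.0/16 (192.168.0.0 - 192.168.255.255)
Private (in 172.16.0.0/12)


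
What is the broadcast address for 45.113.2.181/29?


Network: 45.113.2.176/29
Host bits = 3
Set all host bits to 1:
Broadcast: 45.113.2.183


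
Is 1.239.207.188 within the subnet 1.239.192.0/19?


Subnet network: 1.239.192.0
Test IP AND mask: 1.239.192.0
Yes, 1.239.207.188 is in 1.239.192.0/19


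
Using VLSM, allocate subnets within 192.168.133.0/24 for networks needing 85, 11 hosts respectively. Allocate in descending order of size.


85 hosts -> /25 (126 usable): 192.168.133.0/25
11 hosts -> /28 (14 usable): 192.168.133.128/28
Allocation: 192.168.133.0/25 (85 hosts, 126 usable); 192.168.133.128/28 (11 hosts, 14 usable)


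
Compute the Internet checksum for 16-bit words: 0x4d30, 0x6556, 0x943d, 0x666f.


Sum all words (with carry folding):
+ 0x4d30 = 0x4d30
+ 0x6556 = 0xb286
+ 0x943d = 0x46c4
+ 0x666f = 0xad33
One's complement: ~0xad33
Checksum = 0x52cc


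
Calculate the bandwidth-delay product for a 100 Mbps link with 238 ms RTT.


BDP = bandwidth * RTT
= 100 Mbps * 238 ms
= 100 * 1e6 * 238 / 1000 bits
= 23800000 bits
= 2975000 bytes
= 2905.2734 KB
BDP = 23800000 bits (2975000 bytes)


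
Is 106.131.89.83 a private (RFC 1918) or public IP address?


RFC 1918 private ranges:
  10.0.0.0/8 (10.0.0.0 - 10.255.255.255)
  172.16.0.0/12 (172.16.0.0 - 172.31.255.255)
  192.168.0.0/16 (192.168.0.0 - 192.168.255.255)
Public (not in any RFC 1918 range)


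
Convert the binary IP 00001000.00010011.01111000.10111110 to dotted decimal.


00001000 = 8
00010011 = 19
01111000 = 120
10111110 = 190
IP: 8.19.120.190


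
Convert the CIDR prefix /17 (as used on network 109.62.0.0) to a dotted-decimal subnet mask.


/17 means 17 network bits, 15 host bits
Binary: 11111111111111111000000000000000
Mask: 255.255.128.0


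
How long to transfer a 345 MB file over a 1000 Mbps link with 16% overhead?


Effective throughput = 1000 * (1 - 16/100) = 840 Mbps
File size in Mb = 345 * 8 = 2760 Mb
Time = 2760 / 840
Time = 3.2857 seconds


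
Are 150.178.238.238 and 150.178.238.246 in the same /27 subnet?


Mask: 255.255.255.224
150.178.238.238 AND mask = 150.178.238.224
150.178.238.246 AND mask = 150.178.238.224
Yes, same subnet (150.178.238.224)


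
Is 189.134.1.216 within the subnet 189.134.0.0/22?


Subnet network: 189.134.0.0
Test IP AND mask: 189.134.0.0
Yes, 189.134.1.216 is in 189.134.0.0/22


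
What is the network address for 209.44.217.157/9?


IP:   11010001.00101100.11011001.10011101
Mask: 11111111.10000000.00000000.00000000
AND operation:
Net:  11010001.00000000.00000000.00000000
Network: 209.0.0.0/9


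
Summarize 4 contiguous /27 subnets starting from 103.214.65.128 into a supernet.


Original prefix: /27
Number of subnets: 4 = 2^2
New prefix = 27 - 2 = 25
Supernet: 103.214.65.128/25


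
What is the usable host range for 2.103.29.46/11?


Network: 2.96.0.0
Broadcast: 2.127.255.255
First usable = network + 1
Last usable = broadcast - 1
Range: 2.96.0.1 to 2.127.255.254


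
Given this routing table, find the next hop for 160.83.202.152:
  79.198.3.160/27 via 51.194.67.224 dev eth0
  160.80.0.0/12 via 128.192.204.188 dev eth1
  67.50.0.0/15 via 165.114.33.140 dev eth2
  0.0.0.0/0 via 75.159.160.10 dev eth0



Longest prefix match for 160.83.202.152:
  /27 79.198.3.160: no
  /12 160.80.0.0: MATCH
  /15 67.50.0.0: no
  /0 0.0.0.0: MATCH
Selected: next-hop 128.192.204.188 via eth1 (matched /12)


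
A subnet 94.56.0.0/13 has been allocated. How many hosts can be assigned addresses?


Host bits = 32 - 13 = 19
Total addresses = 2^19 = 524288
Usable = total - 2 (network and broadcast)
Usable hosts: 524286


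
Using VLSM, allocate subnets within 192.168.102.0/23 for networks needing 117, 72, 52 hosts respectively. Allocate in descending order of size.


117 hosts -> /25 (126 usable): 192.168.102.0/25
72 hosts -> /25 (126 usable): 192.168.102.128/25
52 hosts -> /26 (62 usable): 192.168.103.0/26
Allocation: 192.168.102.0/25 (117 hosts, 126 usable); 192.168.102.128/25 (72 hosts, 126 usable); 192.168.103.0/26 (52 hosts, 62 usable)


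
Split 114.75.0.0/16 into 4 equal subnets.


New prefix = 16 + 2 = 18
Each subnet has 16384 addresses
  114.75.0.0/18
  114.75.64.0/18
  114.75.128.0/18
  114.75.192.0/18
Subnets: 114.75.0.0/18, 114.75.64.0/18, 114.75.128.0/18, 114.75.192.0/18


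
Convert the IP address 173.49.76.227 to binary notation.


173 = 10101101
49 = 00110001
76 = 01001100
227 = 11100011
Binary: 10101101.00110001.01001100.11100011


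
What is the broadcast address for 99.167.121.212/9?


Network: 99.128.0.0/9
Host bits = 23
Set all host bits to 1:
Broadcast: 99.255.255.255


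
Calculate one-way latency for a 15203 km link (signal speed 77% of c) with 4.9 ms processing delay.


Speed = 0.77 * 3e5 km/s = 231000 km/s
Propagation delay = 15203 / 231000 = 0.0658 s = 65.8139 ms
Processing delay = 4.9 ms
Total one-way latency = 70.7139 ms


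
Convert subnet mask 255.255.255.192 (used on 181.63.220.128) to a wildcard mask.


Subnet mask: 255.255.255.192
Wildcard = 255.255.255.255 - subnet mask
255 - 255 = 0
255 - 255 = 0
255 - 255 = 0
255 - 192 = 63
Wildcard: 0.0.0.63


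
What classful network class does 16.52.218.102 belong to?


First octet: 16
Binary: 00010000
0xxxxxxx -> Class A (1-126)
Class A, default mask 255.0.0.0 (/8)


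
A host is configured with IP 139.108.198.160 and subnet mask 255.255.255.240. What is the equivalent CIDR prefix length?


Binary: 11111111.11111111.11111111.11110000
Count leading 1s
Prefix: /28


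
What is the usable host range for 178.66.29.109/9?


Network: 178.0.0.0
Broadcast: 178.127.255.255
First usable = network + 1
Last usable = broadcast - 1
Range: 178.0.0.1 to 178.127.255.254


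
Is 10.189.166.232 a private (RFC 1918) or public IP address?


RFC 1918 private ranges:
  10.0.0.0/8 (10.0.0.0 - 10.255.255.255)
  172.16.0.0/12 (172.16.0.0 - 172.31.255.255)
  192.168.0.0/16 (192.168.0.0 - 192.168.255.255)
Private (in 10.0.0.0/8)


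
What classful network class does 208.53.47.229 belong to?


First octet: 208
Binary: 11010000
110xxxxx -> Class C (192-223)
Class C, default mask 255.255.255.0 (/24)


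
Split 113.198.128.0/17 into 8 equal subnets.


New prefix = 17 + 3 = 20
Each subnet has 4096 addresses
  113.198.128.0/20
  113.198.144.0/20
  113.198.160.0/20
  113.198.176.0/20
  113.198.192.0/20
  113.198.208.0/20
  113.198.224.0/20
  113.198.240.0/20
Subnets: 113.198.128.0/20, 113.198.144.0/20, 113.198.160.0/20, 113.198.176.0/20, 113.198.192.0/20, 113.198.208.0/20, 113.198.224.0/20, 113.198.240.0/20


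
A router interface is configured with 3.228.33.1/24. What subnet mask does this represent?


/24 means 24 network bits, 8 host bits
Binary: 11111111111111111111111100000000
Mask: 255.255.255.0


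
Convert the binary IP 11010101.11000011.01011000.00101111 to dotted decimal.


11010101 = 213
11000011 = 195
01011000 = 88
00101111 = 47
IP: 213.195.88.47


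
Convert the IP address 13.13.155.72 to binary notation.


13 = 00001101
13 = 00001101
155 = 10011011
72 = 01001000
Binary: 00001101.00001101.10011011.01001000


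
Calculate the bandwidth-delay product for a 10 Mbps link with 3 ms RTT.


BDP = bandwidth * RTT
= 10 Mbps * 3 ms
= 10 * 1e6 * 3 / 1000 bits
= 30000 bits
= 3750 bytes
= 3.6621 KB
BDP = 30000 bits (3750 bytes)


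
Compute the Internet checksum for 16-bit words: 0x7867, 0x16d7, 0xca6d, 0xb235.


Sum all words (with carry folding):
+ 0x7867 = 0x7867
+ 0x16d7 = 0x8f3e
+ 0xca6d = 0x59ac
+ 0xb235 = 0x0be2
One's complement: ~0x0be2
Checksum = 0xf41d


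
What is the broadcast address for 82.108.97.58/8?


Network: 82.0.0.0/8
Host bits = 24
Set all host bits to 1:
Broadcast: 82.255.255.255


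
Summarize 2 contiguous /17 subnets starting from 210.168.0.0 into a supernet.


Original prefix: /17
Number of subnets: 2 = 2^1
New prefix = 17 - 1 = 16
Supernet: 210.168.0.0/16


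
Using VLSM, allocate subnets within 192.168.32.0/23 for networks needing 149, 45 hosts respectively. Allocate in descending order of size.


149 hosts -> /24 (254 usable): 192.168.32.0/24
45 hosts -> /26 (62 usable): 192.168.33.0/26
Allocation: 192.168.32.0/24 (149 hosts, 254 usable); 192.168.33.0/26 (45 hosts, 62 usable)


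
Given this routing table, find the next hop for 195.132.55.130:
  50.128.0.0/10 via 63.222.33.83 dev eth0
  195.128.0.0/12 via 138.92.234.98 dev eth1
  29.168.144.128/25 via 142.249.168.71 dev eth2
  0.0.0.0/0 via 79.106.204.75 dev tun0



Longest prefix match for 195.132.55.130:
  /10 50.128.0.0: no
  /12 195.128.0.0: MATCH
  /25 29.168.144.128: no
  /0 0.0.0.0: MATCH
Selected: next-hop 138.92.234.98 via eth1 (matched /12)


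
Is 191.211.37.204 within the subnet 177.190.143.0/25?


Subnet network: 177.190.143.0
Test IP AND mask: 191.211.37.128
No, 191.211.37.204 is not in 177.190.143.0/25


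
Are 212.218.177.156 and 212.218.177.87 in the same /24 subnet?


Mask: 255.255.255.0
212.218.177.156 AND mask = 212.218.177.0
212.218.177.87 AND mask = 212.218.177.0
Yes, same subnet (212.218.177.0)


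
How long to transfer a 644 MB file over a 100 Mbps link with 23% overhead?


Effective throughput = 100 * (1 - 23/100) = 77 Mbps
File size in Mb = 644 * 8 = 5152 Mb
Time = 5152 / 77
Time = 66.9091 seconds


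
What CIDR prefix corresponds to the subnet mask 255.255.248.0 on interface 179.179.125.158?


Binary: 11111111.11111111.11111000.00000000
Count leading 1s
Prefix: /21


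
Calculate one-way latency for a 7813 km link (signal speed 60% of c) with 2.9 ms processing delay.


Speed = 0.6 * 3e5 km/s = 180000 km/s
Propagation delay = 7813 / 180000 = 0.0434 s = 43.4056 ms
Processing delay = 2.9 ms
Total one-way latency = 46.3056 ms


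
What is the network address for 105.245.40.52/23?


IP:   01101001.11110101.00101000.00110100
Mask: 11111111.11111111.11111110.00000000
AND operation:
Net:  01101001.11110101.00101000.00000000
Network: 105.245.40.0/23


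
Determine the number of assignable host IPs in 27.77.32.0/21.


Host bits = 32 - 21 = 11
Total addresses = 2^11 = 2048
Usable = total - 2 (network and broadcast)
Usable hosts: 2046


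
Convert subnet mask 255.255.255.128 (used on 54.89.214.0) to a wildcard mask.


Subnet mask: 255.255.255.128
Wildcard = 255.255.255.255 - subnet mask
255 - 255 = 0
255 - 255 = 0
255 - 255 = 0
255 - 128 = 127
Wildcard: 0.0.0.127


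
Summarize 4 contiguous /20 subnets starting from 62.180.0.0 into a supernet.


Original prefix: /20
Number of subnets: 4 = 2^2
New prefix = 20 - 2 = 18
Supernet: 62.180.0.0/18


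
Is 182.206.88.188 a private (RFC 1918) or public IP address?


RFC 1918 private ranges:
  10.0.0.0/8 (10.0.0.0 - 10.255.255.255)
  172.16.0.0/12 (172.16.0.0 - 172.31.255.255)
  192.168.0.0/16 (192.168.0.0 - 192.168.255.255)
Public (not in any RFC 1918 range)


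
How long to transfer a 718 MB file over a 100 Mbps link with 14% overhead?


Effective throughput = 100 * (1 - 14/100) = 86 Mbps
File size in Mb = 718 * 8 = 5744 Mb
Time = 5744 / 86
Time = 66.7907 seconds


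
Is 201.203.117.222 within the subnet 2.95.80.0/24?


Subnet network: 2.95.80.0
Test IP AND mask: 201.203.117.0
No, 201.203.117.222 is not in 2.95.80.0/24


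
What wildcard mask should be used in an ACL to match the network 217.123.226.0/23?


Subnet mask: 255.255.254.0
Wildcard = 255.255.255.255 - subnet mask
255 - 255 = 0
255 - 255 = 0
255 - 254 = 1
255 - 0 = 255
Wildcard: 0.0.1.255


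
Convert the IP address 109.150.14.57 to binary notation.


109 = 01101101
150 = 10010110
14 = 00001110
57 = 00111001
Binary: 01101101.10010110.00001110.00111001


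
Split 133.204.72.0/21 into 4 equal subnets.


New prefix = 21 + 2 = 23
Each subnet has 512 addresses
  133.204.72.0/23
  133.204.74.0/23
  133.204.76.0/23
  133.204.78.0/23
Subnets: 133.204.72.0/23, 133.204.74.0/23, 133.204.76.0/23, 133.204.78.0/23


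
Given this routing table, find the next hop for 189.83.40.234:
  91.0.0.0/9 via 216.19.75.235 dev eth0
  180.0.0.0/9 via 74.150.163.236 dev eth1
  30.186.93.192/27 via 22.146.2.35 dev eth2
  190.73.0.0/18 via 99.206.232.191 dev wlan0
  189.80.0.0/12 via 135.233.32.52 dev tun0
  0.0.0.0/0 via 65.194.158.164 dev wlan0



Longest prefix match for 189.83.40.234:
  /9 91.0.0.0: no
  /9 180.0.0.0: no
  /27 30.186.93.192: no
  /18 190.73.0.0: no
  /12 189.80.0.0: MATCH
  /0 0.0.0.0: MATCH
Selected: next-hop 135.233.32.52 via tun0 (matched /12)


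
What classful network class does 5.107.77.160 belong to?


First octet: 5
Binary: 00000101
0xxxxxxx -> Class A (1-126)
Class A, default mask 255.0.0.0 (/8)


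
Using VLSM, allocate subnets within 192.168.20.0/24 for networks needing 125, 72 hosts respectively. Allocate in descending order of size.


125 hosts -> /25 (126 usable): 192.168.20.0/25
72 hosts -> /25 (126 usable): 192.168.20.128/25
Allocation: 192.168.20.0/25 (125 hosts, 126 usable); 192.168.20.128/25 (72 hosts, 126 usable)


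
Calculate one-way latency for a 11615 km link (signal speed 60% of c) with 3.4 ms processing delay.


Speed = 0.6 * 3e5 km/s = 180000 km/s
Propagation delay = 11615 / 180000 = 0.0645 s = 64.5278 ms
Processing delay = 3.4 ms
Total one-way latency = 67.9278 ms


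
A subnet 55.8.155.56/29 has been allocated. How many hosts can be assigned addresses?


Host bits = 32 - 29 = 3
Total addresses = 2^3 = 8
Usable = total - 2 (network and broadcast)
Usable hosts: 6


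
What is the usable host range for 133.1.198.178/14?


Network: 133.0.0.0
Broadcast: 133.3.255.255
First usable = network + 1
Last usable = broadcast - 1
Range: 133.0.0.1 to 133.3.255.254


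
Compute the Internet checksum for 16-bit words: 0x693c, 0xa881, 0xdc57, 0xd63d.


Sum all words (with carry folding):
+ 0x693c = 0x693c
+ 0xa881 = 0x11be
+ 0xdc57 = 0xee15
+ 0xd63d = 0xc453
One's complement: ~0xc453
Checksum = 0x3bac


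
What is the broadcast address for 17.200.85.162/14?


Network: 17.200.0.0/14
Host bits = 18
Set all host bits to 1:
Broadcast: 17.203.255.255


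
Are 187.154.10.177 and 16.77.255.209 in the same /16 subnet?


Mask: 255.255.0.0
187.154.10.177 AND mask = 187.154.0.0
16.77.255.209 AND mask = 16.77.0.0
No, different subnets (187.154.0.0 vs 16.77.0.0)


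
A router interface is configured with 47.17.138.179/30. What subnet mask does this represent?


/30 means 30 network bits, 2 host bits
Binary: 11111111111111111111111111111100
Mask: 255.255.255.252


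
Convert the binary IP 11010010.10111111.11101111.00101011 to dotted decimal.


11010010 = 210
10111111 = 191
11101111 = 239
00101011 = 43
IP: 210.191.239.43


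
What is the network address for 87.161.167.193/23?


IP:   01010111.10100001.10100111.11000001
Mask: 11111111.11111111.11111110.00000000
AND operation:
Net:  01010111.10100001.10100110.00000000
Network: 87.161.166.0/23


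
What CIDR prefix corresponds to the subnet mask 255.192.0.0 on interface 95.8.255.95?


Binary: 11111111.11000000.00000000.00000000
Count leading 1s
Prefix: /10


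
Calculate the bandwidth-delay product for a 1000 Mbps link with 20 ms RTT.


BDP = bandwidth * RTT
= 1000 Mbps * 20 ms
= 1000 * 1e6 * 20 / 1000 bits
= 20000000 bits
= 2500000 bytes
= 2441.4062 KB
BDP = 20000000 bits (2500000 bytes)


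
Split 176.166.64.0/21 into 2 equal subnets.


New prefix = 21 + 1 = 22
Each subnet has 1024 addresses
  176.166.64.0/22
  176.166.68.0/22
Subnets: 176.166.64.0/22, 176.166.68.0/22


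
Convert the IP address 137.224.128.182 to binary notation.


137 = 10001001
224 = 11100000
128 = 10000000
182 = 10110110
Binary: 10001001.11100000.10000000.10110110


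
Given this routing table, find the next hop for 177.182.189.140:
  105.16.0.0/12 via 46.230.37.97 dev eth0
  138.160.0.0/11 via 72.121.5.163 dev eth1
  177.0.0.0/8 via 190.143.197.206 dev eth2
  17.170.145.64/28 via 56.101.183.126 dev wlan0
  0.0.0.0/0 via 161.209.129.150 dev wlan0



Longest prefix match for 177.182.189.140:
  /12 105.16.0.0: no
  /11 138.160.0.0: no
  /8 177.0.0.0: MATCH
  /28 17.170.145.64: no
  /0 0.0.0.0: MATCH
Selected: next-hop 190.143.197.206 via eth2 (matched /8)


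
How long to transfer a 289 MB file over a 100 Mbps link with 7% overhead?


Effective throughput = 100 * (1 - 7/100) = 93 Mbps
File size in Mb = 289 * 8 = 2312 Mb
Time = 2312 / 93
Time = 24.8602 seconds


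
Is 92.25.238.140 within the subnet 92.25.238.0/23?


Subnet network: 92.25.238.0
Test IP AND mask: 92.25.238.0
Yes, 92.25.238.140 is in 92.25.238.0/23


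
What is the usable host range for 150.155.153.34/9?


Network: 150.128.0.0
Broadcast: 150.255.255.255
First usable = network + 1
Last usable = broadcast - 1
Range: 150.128.0.1 to 150.255.255.254


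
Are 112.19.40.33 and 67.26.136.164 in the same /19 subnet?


Mask: 255.255.224.0
112.19.40.33 AND mask = 112.19.32.0
67.26.136.164 AND mask = 67.26.128.0
No, different subnets (112.19.32.0 vs 67.26.128.0)


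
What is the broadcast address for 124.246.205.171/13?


Network: 124.240.0.0/13
Host bits = 19
Set all host bits to 1:
Broadcast: 124.247.255.255


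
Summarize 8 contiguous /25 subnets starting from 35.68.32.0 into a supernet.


Original prefix: /25
Number of subnets: 8 = 2^3
New prefix = 25 - 3 = 22
Supernet: 35.68.32.0/22


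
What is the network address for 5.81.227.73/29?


IP:   00000101.01010001.11100011.01001001
Mask: 11111111.11111111.11111111.11111000
AND operation:
Net:  00000101.01010001.11100011.01001000
Network: 5.81.227.72/29


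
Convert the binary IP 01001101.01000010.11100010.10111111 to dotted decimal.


01001101 = 77
01000010 = 66
11100010 = 226
10111111 = 191
IP: 77.66.226.191


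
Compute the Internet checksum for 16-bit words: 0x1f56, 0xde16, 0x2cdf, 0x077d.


Sum all words (with carry folding):
+ 0x1f56 = 0x1f56
+ 0xde16 = 0xfd6c
+ 0x2cdf = 0x2a4c
+ 0x077d = 0x31c9
One's complement: ~0x31c9
Checksum = 0xce36


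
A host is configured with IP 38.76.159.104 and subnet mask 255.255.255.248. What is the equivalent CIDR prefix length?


Binary: 11111111.11111111.11111111.11111000
Count leading 1s
Prefix: /29


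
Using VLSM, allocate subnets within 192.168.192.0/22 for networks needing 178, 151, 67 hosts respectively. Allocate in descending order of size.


178 hosts -> /24 (254 usable): 192.168.192.0/24
151 hosts -> /24 (254 usable): 192.168.193.0/24
67 hosts -> /25 (126 usable): 192.168.194.0/25
Allocation: 192.168.192.0/24 (178 hosts, 254 usable); 192.168.193.0/24 (151 hosts, 254 usable); 192.168.194.0/25 (67 hosts, 126 usable)


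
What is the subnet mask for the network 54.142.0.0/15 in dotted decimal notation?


/15 means 15 network bits, 17 host bits
Binary: 11111111111111100000000000000000
Mask: 255.254.0.0


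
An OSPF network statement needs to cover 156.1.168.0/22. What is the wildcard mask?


Subnet mask: 255.255.252.0
Wildcard = 255.255.255.255 - subnet mask
255 - 255 = 0
255 - 255 = 0
255 - 252 = 3
255 - 0 = 255
Wildcard: 0.0.3.255


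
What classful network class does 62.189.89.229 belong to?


First octet: 62
Binary: 00111110
0xxxxxxx -> Class A (1-126)
Class A, default mask 255.0.0.0 (/8)


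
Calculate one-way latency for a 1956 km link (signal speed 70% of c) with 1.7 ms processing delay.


Speed = 0.7 * 3e5 km/s = 210000 km/s
Propagation delay = 1956 / 210000 = 0.0093 s = 9.3143 ms
Processing delay = 1.7 ms
Total one-way latency = 11.0143 ms


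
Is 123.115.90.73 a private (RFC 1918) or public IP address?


RFC 1918 private ranges:
  10.0.0.0/8 (10.0.0.0 - 10.255.255.255)
  172.16.0.0/12 (172.16.0.0 - 172.31.255.255)
  192.168.0.0/16 (192.168.0.0 - 192.168.255.255)
Public (not in any RFC 1918 range)


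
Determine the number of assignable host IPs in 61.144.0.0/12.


Host bits = 32 - 12 = 20
Total addresses = 2^20 = 1048576
Usable = total - 2 (network and broadcast)
Usable hosts: 1048574


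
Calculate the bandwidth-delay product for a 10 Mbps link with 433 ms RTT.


BDP = bandwidth * RTT
= 10 Mbps * 433 ms
= 10 * 1e6 * 433 / 1000 bits
= 4330000 bits
= 541250 bytes
= 528.5645 KB
BDP = 4330000 bits (541250 bytes)


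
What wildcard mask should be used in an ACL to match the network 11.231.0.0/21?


Subnet mask: 255.255.248.0
Wildcard = 255.255.255.255 - subnet mask
255 - 255 = 0
255 - 255 = 0
255 - 248 = 7
255 - 0 = 255
Wildcard: 0.0.7.255


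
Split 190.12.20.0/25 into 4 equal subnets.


New prefix = 25 + 2 = 27
Each subnet has 32 addresses
  190.12.20.0/27
  190.12.20.32/27
  190.12.20.64/27
  190.12.20.96/27
Subnets: 190.12.20.0/27, 190.12.20.32/27, 190.12.20.64/27, 190.12.20.96/27
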